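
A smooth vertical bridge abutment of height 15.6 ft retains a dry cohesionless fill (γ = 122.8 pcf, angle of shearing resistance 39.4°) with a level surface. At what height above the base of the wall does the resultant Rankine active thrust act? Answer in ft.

K_a = 0.2234.
The pressure distribution is triangular, so the resultant acts at H/3 above the base = 15.6/3 = 5.200 ft.

5.20 ft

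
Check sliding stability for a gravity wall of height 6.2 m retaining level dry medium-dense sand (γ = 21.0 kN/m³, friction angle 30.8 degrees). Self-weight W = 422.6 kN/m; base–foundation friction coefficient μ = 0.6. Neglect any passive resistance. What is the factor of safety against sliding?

1.95

K_a = tan²(45° − 30.8°/2) = 0.3227.
P_a = ½K_aγH² = 0.5×0.3227×21.0×6.2² = 130.3 kN/m, acting at H/3 = 2.067 m above the base.
FS_sliding = μW / P_a = 0.6×422.6 / 130.3 = 1.947.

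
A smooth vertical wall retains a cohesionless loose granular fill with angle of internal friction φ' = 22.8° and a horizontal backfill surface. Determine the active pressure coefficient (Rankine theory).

K_a = (1 − sin φ)/(1 + sin φ) = (1 − sin 22.8°)/(1 + sin 22.8°) = 0.4414.

0.441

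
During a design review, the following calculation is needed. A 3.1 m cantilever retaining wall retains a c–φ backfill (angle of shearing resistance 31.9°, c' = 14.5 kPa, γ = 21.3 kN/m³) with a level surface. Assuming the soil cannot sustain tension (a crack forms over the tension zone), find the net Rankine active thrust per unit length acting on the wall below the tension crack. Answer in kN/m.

K_a = 0.3085; √K_a = 0.5555.
Tension-crack depth z_c = 2c/(γ√K_a) = 2×14.5/(21.3×0.5555) = 2.451 m.
σ_a at base = K_a γ H − 2c√K_a = 0.3085×21.3×3.1 − 2×14.5×0.5555 = 4.264 kPa.
P_a = ½ × 4.264 × (H − z_c) = 0.5×4.264×0.6488 = 1.383 kN/m.

1.38 kN/m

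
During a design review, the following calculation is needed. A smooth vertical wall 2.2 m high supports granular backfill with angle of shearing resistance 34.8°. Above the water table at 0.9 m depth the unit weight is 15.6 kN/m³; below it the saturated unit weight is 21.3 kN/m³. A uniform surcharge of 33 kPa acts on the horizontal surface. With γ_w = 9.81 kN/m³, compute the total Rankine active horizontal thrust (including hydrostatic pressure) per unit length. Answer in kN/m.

37.5 kN/m

K_a = tan²(45° − φ/2) = 0.2733.
γ' = 21.3 − 9.81 = 11.49 kN/m³. h₂ = H − d_w = 1.3 m.
σ'_h: at surface K_a·q = 9.019; at WT K_a(q+γd_w) = 12.86; at base K_a(q+γd_w+γ'h₂) = 16.94 kPa.
P₁ = ½(9.019+12.86)×0.9 = 9.844; P₂ = ½(12.86+16.94)×1.3 = 19.37; P_w = ½γ_w h₂² = 8.289.
Total = 9.844+19.37+8.289 = 37.50 kN/m.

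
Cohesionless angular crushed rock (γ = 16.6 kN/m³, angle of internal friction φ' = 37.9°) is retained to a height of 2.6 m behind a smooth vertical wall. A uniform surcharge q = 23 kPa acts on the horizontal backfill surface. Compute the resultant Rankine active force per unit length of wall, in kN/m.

27.7 kN/m

K_a = tan²(45° − φ/2) = 0.2389.
Soil triangle: ½ K_a γ H² = 0.5×0.2389×16.6×2.6² = 13.41 kN/m.
Surcharge rectangle: K_a q H = 0.2389×23×2.6 = 14.29 kN/m.
Total = 13.41 + 14.29 = 27.69 kN/m.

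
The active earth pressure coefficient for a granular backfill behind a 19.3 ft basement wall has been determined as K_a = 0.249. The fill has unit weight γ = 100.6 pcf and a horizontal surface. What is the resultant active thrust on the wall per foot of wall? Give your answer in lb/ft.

4670 lb/ft

P = ½ K_a γ H² = 0.5 × 0.249 × 100.6 × 19.3² = 4665 lb/ft.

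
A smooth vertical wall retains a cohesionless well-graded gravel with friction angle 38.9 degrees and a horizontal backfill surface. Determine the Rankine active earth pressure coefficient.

0.229

K_a = tan²(45° − φ/2) = tan²(25.55°) = 0.2285.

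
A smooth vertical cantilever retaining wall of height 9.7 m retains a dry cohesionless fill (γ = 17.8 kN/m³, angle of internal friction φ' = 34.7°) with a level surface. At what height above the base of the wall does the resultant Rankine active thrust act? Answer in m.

K_a = 0.2745.
The pressure distribution is triangular, so the resultant acts at H/3 above the base = 9.7/3 = 3.233 m.

3.23 m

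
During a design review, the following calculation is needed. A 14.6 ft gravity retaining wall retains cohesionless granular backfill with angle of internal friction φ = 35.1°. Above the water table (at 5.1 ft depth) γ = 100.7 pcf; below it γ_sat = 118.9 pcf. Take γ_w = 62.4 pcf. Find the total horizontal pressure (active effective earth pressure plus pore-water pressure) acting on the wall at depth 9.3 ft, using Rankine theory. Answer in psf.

K_a = (1 − sin φ)/(1 + sin φ) = 0.2698.
γ' = 118.9 − 62.4 = 56.50 pcf.
Effective vertical stress at 9.3 ft: σ'_v = 100.7×5.1 + 56.50×4.20 = 750.9 psf.
σ'_h = K_a σ'_v = 0.2698 × 750.9 = 202.6 psf; u = γ_w × 4.20 = 262.1 psf.
Total σ_h = 202.6 + 262.1 = 464.7 psf.

465 psf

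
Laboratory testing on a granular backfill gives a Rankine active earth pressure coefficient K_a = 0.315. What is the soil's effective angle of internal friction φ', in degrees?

K_a = tan²(45° − φ/2) ⇒ 45° − φ/2 = arctan(√0.315) = 29.30°.
φ = 2(45° − 29.30°) = 31.39°.

31.4°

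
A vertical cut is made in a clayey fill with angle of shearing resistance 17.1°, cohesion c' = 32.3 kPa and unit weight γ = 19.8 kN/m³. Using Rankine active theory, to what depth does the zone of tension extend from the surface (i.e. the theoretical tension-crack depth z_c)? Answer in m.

K_a = tan²(45° − 17.1°/2) = 0.5455; √K_a = 0.7386.
The active pressure is zero where K_a γ z = 2c√K_a, so z_c = 2c/(γ√K_a) = 2×32.3/(19.8×0.7386) = 4.417 m.

4.42 m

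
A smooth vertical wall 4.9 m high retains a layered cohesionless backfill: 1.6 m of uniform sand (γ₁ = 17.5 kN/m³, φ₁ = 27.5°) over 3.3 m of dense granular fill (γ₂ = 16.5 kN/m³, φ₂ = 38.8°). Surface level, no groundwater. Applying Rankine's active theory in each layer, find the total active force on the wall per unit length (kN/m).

K_a1 = tan²(45°−27.5°/2) = 0.3682; K_a2 = tan²(45°−38.8°/2) = 0.2296.
Layer 1: σ at base = K_a1 γ₁ h₁ = 10.31 kPa; P₁ = ½×10.31×1.6 = 8.248.
Layer 2: σ_v at top = γ₁h₁ = 28.00; σ_h top = K_a2×28.00 = 6.428; σ_h base = K_a2×(28.00+16.5×3.3) = 18.93.
P₂ = ½(6.428+18.93)×3.3 = 41.83. Total P_a = 8.248+41.83 = 50.08 kN/m.

50.1 kN/m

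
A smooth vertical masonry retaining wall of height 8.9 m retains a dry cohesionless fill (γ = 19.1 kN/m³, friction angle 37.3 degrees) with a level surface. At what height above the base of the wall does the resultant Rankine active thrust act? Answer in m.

K_a = 0.2453.
The pressure distribution is triangular, so the resultant acts at H/3 above the base = 8.9/3 = 2.967 m.

2.97 m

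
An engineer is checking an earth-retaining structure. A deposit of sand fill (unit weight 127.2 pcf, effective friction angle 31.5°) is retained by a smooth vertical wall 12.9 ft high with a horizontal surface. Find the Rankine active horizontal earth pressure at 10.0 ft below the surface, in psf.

K_a = (1 − sin φ)/(1 + sin φ) = 0.3136.
σ_h = K_a γ z = 0.3136 × 127.2 × 10.0 = 398.9 psf.

399 psf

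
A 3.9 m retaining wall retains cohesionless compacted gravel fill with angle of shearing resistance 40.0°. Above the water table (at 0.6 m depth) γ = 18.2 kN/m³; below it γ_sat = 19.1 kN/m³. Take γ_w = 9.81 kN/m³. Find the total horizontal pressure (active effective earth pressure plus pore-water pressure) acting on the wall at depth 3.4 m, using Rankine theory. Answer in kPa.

K_a = (1 − sin φ)/(1 + sin φ) = 0.2174.
γ' = 19.1 − 9.81 = 9.290 kN/m³.
Effective vertical stress at 3.4 m: σ'_v = 18.2×0.6 + 9.290×2.80 = 36.93 kPa.
σ'_h = K_a σ'_v = 0.2174 × 36.93 = 8.031 kPa; u = γ_w × 2.80 = 27.47 kPa.
Total σ_h = 8.031 + 27.47 = 35.50 kPa.

35.5 kPa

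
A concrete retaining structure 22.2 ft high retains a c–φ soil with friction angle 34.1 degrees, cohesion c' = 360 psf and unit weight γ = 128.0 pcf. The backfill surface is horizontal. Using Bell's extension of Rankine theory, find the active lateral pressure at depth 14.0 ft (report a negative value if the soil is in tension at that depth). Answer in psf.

122 psf

K_a = (1 − sin φ)/(1 + sin φ) = 0.2815.
σ_a = K_a γ z − 2c√K_a = 0.2815×128.0×14.0 − 2×360×0.5306 = 122.5 psf.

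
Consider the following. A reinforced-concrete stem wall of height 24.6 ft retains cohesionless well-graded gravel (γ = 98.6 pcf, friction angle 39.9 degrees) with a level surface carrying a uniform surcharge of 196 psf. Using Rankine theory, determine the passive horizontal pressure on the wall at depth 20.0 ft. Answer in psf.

9930 psf

K_p = (1 + sin φ)/(1 − sin φ) = 4.578.
σ_v = γz + q = 98.6 × 20.0 + 196 = 2168 psf.
σ_h = K_p σ_v = 4.578 × 2168 = 9925 psf.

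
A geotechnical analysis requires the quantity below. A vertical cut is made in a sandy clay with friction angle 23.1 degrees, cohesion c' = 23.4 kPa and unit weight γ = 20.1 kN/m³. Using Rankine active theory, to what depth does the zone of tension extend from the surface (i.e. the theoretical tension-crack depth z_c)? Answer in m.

3.52 m

K_a = tan²(45° − 23.1°/2) = 0.4364; √K_a = 0.6606.
The active pressure is zero where K_a γ z = 2c√K_a, so z_c = 2c/(γ√K_a) = 2×23.4/(20.1×0.6606) = 3.524 m.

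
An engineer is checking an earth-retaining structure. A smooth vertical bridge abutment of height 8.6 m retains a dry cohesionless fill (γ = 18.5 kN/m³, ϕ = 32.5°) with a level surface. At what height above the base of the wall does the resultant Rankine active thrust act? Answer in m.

2.87 m

K_a = 0.3010.
The pressure distribution is triangular, so the resultant acts at H/3 above the base = 8.6/3 = 2.867 m.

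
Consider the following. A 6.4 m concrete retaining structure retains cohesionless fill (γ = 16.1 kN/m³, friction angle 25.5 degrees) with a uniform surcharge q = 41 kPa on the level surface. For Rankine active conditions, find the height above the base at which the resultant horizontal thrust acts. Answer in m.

K_a = 0.3981.
Triangular part P₁ = ½K_aγH² = 131.3 at H/3 = 2.133 m; rectangular part P₂ = K_a q H = 104.5 at H/2 = 3.200 m.
ȳ = (P₁·2.133 + P₂·3.200)/(P₁+P₂) = 2.606 m.

2.61 m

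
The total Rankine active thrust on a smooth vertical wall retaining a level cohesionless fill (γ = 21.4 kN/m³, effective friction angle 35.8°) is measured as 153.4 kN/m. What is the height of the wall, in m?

K_a = 0.2619. P_a = ½ K_a γ H² ⇒ H = √(2P_a/(K_a γ)).
H = √(2×153.4/(0.2619×21.4)) = 7.399 m.

7.40 m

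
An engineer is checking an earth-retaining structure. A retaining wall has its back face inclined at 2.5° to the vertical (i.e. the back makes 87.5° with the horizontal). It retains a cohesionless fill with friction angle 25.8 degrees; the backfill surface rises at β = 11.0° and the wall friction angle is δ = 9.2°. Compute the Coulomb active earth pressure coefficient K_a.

K_a = sin²(α+φ) / [sin²α · sin(α−δ) · (1 + √{sin(φ+δ)sin(φ−β) / (sin(α−δ)sin(α+β))})²].
With α = 87.5°, φ = 25.8°, δ = 9.2°, β = 11.0°: K_a = 0.4474.

0.447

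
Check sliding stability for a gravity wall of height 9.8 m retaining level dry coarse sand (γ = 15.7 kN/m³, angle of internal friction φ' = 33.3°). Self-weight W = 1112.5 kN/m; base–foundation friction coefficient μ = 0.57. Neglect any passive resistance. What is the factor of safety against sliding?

K_a = tan²(45° − 33.3°/2) = 0.2911.
P_a = ½K_aγH² = 0.5×0.2911×15.7×9.8² = 219.5 kN/m, acting at H/3 = 3.267 m above the base.
FS_sliding = μW / P_a = 0.57×1112.5 / 219.5 = 2.889.

2.89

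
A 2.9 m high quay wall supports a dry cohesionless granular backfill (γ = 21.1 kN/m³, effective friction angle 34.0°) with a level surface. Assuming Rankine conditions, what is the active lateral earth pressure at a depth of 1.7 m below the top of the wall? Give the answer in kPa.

K_a = (1 − sin φ)/(1 + sin φ) = 0.2827.
σ_h = K_a γ z = 0.2827 × 21.1 × 1.7 = 10.14 kPa.

10.1 kPa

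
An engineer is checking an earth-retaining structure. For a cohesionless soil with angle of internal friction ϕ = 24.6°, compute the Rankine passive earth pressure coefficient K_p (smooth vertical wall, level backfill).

K_p = (1 + sin φ)/(1 − sin φ) = tan²(45° + 24.6°/2) = 2.426.

2.43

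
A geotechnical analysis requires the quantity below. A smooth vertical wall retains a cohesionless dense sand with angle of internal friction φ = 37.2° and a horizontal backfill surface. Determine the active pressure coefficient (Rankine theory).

K_a = (1 − sin φ)/(1 + sin φ) = (1 − sin 37.2°)/(1 + sin 37.2°) = 0.2464.

0.246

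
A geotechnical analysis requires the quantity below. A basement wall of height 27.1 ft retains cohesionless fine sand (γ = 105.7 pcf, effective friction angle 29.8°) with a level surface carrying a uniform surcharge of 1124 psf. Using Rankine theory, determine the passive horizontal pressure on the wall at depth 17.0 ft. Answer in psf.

K_p = (1 + sin φ)/(1 − sin φ) = 2.976.
σ_v = γz + q = 105.7 × 17.0 + 1124 = 2921 psf.
σ_h = K_p σ_v = 2.976 × 2921 = 8692 psf.

8690 psf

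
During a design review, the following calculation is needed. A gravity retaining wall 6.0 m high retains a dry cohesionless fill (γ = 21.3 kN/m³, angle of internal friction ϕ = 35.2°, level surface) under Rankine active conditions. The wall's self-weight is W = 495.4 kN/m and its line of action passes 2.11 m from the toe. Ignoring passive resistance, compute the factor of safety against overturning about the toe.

5.07

K_a = tan²(45° − 35.2°/2) = 0.2687.
P_a = ½K_aγH² = 0.5×0.2687×21.3×6.0² = 103.0 kN/m, acting at H/3 = 2.000 m above the base.
Overturning moment M_o = P_a × H/3 = 103.0 × 2.000 = 206.0.
Resisting moment M_r = W × 2.11 = 495.4 × 2.11 = 1045.
FS_overturning = M_r/M_o = 1045/206.0 = 5.074.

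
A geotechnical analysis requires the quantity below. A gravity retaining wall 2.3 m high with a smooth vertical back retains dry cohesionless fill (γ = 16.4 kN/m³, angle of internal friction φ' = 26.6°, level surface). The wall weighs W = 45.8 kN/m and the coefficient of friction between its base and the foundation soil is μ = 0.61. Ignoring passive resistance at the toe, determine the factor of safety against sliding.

1.69

K_a = tan²(45° − 26.6°/2) = 0.3814.
P_a = ½K_aγH² = 0.5×0.3814×16.4×2.3² = 16.55 kN/m, acting at H/3 = 0.7667 m above the base.
FS_sliding = μW / P_a = 0.61×45.8 / 16.55 = 1.688.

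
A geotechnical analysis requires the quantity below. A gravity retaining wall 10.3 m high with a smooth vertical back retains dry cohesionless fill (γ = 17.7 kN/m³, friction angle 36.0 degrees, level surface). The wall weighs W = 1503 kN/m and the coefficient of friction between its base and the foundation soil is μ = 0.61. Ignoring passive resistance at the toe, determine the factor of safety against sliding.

3.76

K_a = tan²(45° − 36.0°/2) = 0.2596.
P_a = ½K_aγH² = 0.5×0.2596×17.7×10.3² = 243.8 kN/m, acting at H/3 = 3.433 m above the base.
FS_sliding = μW / P_a = 0.61×1503 / 243.8 = 3.761.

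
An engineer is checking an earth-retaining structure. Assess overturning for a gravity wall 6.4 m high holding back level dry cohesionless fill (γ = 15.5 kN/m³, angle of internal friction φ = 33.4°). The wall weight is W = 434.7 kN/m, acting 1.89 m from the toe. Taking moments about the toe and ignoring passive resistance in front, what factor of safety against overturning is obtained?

4.18

K_a = tan²(45° − 33.4°/2) = 0.2899.
P_a = ½K_aγH² = 0.5×0.2899×15.5×6.4² = 92.03 kN/m, acting at H/3 = 2.133 m above the base.
Overturning moment M_o = P_a × H/3 = 92.03 × 2.133 = 196.3.
Resisting moment M_r = W × 1.89 = 434.7 × 1.89 = 821.6.
FS_overturning = M_r/M_o = 821.6/196.3 = 4.185.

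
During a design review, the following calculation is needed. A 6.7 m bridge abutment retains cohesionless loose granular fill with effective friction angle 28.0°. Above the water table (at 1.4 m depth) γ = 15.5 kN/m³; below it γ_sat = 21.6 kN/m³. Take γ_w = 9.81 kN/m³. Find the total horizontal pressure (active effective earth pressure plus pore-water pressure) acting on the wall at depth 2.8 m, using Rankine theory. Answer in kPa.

27.5 kPa

K_a = (1 − sin φ)/(1 + sin φ) = 0.3610.
γ' = 21.6 − 9.81 = 11.79 kN/m³.
Effective vertical stress at 2.8 m: σ'_v = 15.5×1.4 + 11.79×1.40 = 38.21 kPa.
σ'_h = K_a σ'_v = 0.3610 × 38.21 = 13.79 kPa; u = γ_w × 1.40 = 13.73 kPa.
Total σ_h = 13.79 + 13.73 = 27.53 kPa.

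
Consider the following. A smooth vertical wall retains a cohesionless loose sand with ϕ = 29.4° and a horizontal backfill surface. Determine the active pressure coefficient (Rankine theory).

0.341

K_a = tan²(45° − φ/2) = tan²(30.30°) = 0.3415.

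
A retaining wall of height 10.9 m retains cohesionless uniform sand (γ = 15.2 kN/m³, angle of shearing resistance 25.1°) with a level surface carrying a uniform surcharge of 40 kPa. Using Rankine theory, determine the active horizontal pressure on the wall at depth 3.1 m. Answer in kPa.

35.2 kPa

K_a = (1 − sin φ)/(1 + sin φ) = 0.4043.
σ_v = γz + q = 15.2 × 3.1 + 40 = 87.12 kPa.
σ_h = K_a σ_v = 0.4043 × 87.12 = 35.22 kPa.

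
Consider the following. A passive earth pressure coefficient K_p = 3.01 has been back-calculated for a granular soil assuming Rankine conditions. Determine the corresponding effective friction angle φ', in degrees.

30.1°

K_p = (1+sin φ)/(1−sin φ) ⇒ sin φ = (K_p − 1)/(K_p + 1) = 0.5012.
φ = arcsin(0.5012) = 30.08°.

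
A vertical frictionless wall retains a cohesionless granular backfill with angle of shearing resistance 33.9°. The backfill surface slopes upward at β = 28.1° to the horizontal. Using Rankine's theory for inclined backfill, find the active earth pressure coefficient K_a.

0.436

K_a = cos β · (cos β − √(cos²β − cos²φ)) / (cos β + √(cos²β − cos²φ)).
cos β = 0.8821, cos φ = 0.8300, √(cos²β − cos²φ) = 0.2987.
K_a = 0.8821 × (0.8821 − 0.2987)/(0.8821 + 0.2987) = 0.4358.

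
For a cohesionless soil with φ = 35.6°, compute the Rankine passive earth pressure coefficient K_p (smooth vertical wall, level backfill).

3.79

K_p = (1 + sin φ)/(1 − sin φ) = tan²(45° + 35.6°/2) = 3.786.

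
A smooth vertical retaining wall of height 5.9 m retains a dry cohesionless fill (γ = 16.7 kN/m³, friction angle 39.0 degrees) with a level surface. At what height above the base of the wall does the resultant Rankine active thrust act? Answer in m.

1.97 m

K_a = 0.2275.
The pressure distribution is triangular, so the resultant acts at H/3 above the base = 5.9/3 = 1.967 m.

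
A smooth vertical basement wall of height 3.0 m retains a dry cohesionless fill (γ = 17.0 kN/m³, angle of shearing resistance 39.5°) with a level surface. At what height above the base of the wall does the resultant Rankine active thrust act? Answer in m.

K_a = 0.2224.
The pressure distribution is triangular, so the resultant acts at H/3 above the base = 3.0/3 = 1.000 m.

1.00 m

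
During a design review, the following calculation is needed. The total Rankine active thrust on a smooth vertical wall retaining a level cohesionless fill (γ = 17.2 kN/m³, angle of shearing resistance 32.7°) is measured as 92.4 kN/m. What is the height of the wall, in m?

K_a = 0.2985. P_a = ½ K_a γ H² ⇒ H = √(2P_a/(K_a γ)).
H = √(2×92.4/(0.2985×17.2)) = 6.000 m.

6.00 m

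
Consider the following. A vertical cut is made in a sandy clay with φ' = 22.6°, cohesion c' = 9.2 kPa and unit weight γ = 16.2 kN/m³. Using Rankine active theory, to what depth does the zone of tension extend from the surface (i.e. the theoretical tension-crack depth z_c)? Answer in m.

K_a = tan²(45° − 22.6°/2) = 0.4448; √K_a = 0.6669.
The active pressure is zero where K_a γ z = 2c√K_a, so z_c = 2c/(γ√K_a) = 2×9.2/(16.2×0.6669) = 1.703 m.

1.70 m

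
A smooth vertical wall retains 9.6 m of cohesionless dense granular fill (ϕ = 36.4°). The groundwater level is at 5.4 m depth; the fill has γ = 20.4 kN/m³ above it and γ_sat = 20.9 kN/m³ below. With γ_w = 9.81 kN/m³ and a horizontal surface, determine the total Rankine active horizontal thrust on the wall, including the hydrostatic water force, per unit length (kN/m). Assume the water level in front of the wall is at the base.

K_a = tan²(45° − φ/2) = 0.2552.
γ' = 20.9 − 9.81 = 11.09 kN/m³. Depth below WT = 4.2 m.
σ'_h at WT = K_a γ d_w = 28.11 kPa; at base = 28.11 + K_a γ' × 4.2 = 39.99 kPa.
P₁ (0–5.4 m) = ½×28.11×5.4 = 75.89. P₂ (5.4–9.6 m) = ½(28.11+39.99)×4.2 = 143.0.
P_w = ½ γ_w h₂² = 0.5×9.81×4.2² = 86.52. Total = 75.89+143.0+86.52 = 305.4 kN/m.

305 kN/m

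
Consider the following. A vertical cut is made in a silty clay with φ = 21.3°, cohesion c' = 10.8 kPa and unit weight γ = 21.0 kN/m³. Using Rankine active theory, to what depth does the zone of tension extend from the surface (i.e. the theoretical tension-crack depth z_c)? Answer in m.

1.51 m

K_a = tan²(45° − 21.3°/2) = 0.4671; √K_a = 0.6834.
The active pressure is zero where K_a γ z = 2c√K_a, so z_c = 2c/(γ√K_a) = 2×10.8/(21.0×0.6834) = 1.505 m.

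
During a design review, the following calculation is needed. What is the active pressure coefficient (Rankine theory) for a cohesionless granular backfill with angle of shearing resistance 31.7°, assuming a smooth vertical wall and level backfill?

K_a = tan²(45° − φ/2) = tan²(29.15°) = 0.3111.

0.311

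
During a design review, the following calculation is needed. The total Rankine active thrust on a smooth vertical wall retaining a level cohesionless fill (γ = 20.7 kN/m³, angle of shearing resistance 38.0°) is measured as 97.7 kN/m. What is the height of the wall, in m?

6.30 m

K_a = 0.2379. P_a = ½ K_a γ H² ⇒ H = √(2P_a/(K_a γ)).
H = √(2×97.7/(0.2379×20.7)) = 6.299 m.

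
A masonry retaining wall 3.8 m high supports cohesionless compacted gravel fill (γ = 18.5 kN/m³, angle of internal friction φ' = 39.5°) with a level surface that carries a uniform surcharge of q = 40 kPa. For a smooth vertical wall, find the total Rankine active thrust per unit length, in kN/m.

K_a = tan²(45° − φ/2) = 0.2224.
Soil triangle: ½ K_a γ H² = 0.5×0.2224×18.5×3.8² = 29.71 kN/m.
Surcharge rectangle: K_a q H = 0.2224×40×3.8 = 33.81 kN/m.
Total = 29.71 + 33.81 = 63.52 kN/m.

63.5 kN/m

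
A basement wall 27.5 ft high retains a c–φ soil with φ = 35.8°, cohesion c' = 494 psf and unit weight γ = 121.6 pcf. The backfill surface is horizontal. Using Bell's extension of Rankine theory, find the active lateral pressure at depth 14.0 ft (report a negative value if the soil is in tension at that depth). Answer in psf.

K_a = (1 − sin φ)/(1 + sin φ) = 0.2619.
σ_a = K_a γ z − 2c√K_a = 0.2619×121.6×14.0 − 2×494×0.5117 = -59.79 psf.

-59.8 psf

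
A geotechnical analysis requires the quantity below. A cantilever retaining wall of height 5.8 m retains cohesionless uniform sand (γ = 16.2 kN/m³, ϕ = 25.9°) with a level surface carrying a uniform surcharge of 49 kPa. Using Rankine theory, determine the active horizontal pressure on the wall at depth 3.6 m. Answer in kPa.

42.1 kPa

K_a = (1 − sin φ)/(1 + sin φ) = 0.3920.
σ_v = γz + q = 16.2 × 3.6 + 49 = 107.3 kPa.
σ_h = K_a σ_v = 0.3920 × 107.3 = 42.07 kPa.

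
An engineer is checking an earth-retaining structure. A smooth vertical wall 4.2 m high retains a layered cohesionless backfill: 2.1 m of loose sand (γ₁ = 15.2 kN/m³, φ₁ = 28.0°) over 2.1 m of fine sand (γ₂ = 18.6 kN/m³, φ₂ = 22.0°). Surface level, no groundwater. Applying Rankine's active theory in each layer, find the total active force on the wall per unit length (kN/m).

K_a1 = tan²(45°−28.0°/2) = 0.3610; K_a2 = tan²(45°−22.0°/2) = 0.4550.
Layer 1: σ at base = K_a1 γ₁ h₁ = 11.52 kPa; P₁ = ½×11.52×2.1 = 12.10.
Layer 2: σ_v at top = γ₁h₁ = 31.92; σ_h top = K_a2×31.92 = 14.52; σ_h base = K_a2×(31.92+18.6×2.1) = 32.29.
P₂ = ½(14.52+32.29)×2.1 = 49.16. Total P_a = 12.10+49.16 = 61.26 kN/m.

61.3 kN/m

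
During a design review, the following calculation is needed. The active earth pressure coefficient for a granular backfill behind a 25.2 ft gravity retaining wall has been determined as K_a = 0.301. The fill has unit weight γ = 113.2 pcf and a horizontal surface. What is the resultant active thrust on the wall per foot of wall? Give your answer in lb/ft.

10800 lb/ft

P = ½ K_a γ H² = 0.5 × 0.301 × 113.2 × 25.2² = 10820 lb/ft.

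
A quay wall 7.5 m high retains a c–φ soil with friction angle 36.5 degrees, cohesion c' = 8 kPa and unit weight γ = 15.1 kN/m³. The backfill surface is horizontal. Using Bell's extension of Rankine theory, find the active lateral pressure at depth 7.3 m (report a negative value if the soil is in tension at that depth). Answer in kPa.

19.9 kPa

K_a = (1 − sin φ)/(1 + sin φ) = 0.2541.
σ_a = K_a γ z − 2c√K_a = 0.2541×15.1×7.3 − 2×8×0.5040 = 19.94 kPa.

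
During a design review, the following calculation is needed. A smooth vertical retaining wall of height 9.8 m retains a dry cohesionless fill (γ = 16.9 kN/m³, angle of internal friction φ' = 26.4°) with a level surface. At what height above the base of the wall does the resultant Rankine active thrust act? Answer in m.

3.27 m

K_a = 0.3844.
The pressure distribution is triangular, so the resultant acts at H/3 above the base = 9.8/3 = 3.267 m.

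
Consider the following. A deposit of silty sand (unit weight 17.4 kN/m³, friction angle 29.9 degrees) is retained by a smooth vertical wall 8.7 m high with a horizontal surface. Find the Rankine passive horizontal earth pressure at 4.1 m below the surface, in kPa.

213 kPa

K_p = (1 + sin φ)/(1 − sin φ) = 2.988.
σ_h = K_p γ z = 2.988 × 17.4 × 4.1 = 213.2 kPa.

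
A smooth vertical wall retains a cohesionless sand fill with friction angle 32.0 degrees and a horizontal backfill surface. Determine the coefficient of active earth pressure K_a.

K_a = tan²(45° − φ/2) = tan²(29.00°) = 0.3073.

0.307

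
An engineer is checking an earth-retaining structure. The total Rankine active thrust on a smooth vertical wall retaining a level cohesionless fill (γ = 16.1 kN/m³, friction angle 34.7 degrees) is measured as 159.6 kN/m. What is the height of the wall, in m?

K_a = 0.2745. P_a = ½ K_a γ H² ⇒ H = √(2P_a/(K_a γ)).
H = √(2×159.6/(0.2745×16.1)) = 8.499 m.

8.50 m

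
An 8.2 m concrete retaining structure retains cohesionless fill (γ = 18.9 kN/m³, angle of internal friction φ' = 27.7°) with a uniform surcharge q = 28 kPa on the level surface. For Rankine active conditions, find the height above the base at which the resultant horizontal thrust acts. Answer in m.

K_a = 0.3653.
Triangular part P₁ = ½K_aγH² = 232.1 at H/3 = 2.733 m; rectangular part P₂ = K_a q H = 83.88 at H/2 = 4.100 m.
ȳ = (P₁·2.733 + P₂·4.100)/(P₁+P₂) = 3.096 m.

3.10 m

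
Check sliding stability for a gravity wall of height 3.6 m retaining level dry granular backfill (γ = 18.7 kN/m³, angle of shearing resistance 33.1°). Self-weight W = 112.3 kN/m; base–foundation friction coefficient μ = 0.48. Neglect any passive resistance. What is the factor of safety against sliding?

K_a = tan²(45° − 33.1°/2) = 0.2936.
P_a = ½K_aγH² = 0.5×0.2936×18.7×3.6² = 35.57 kN/m, acting at H/3 = 1.200 m above the base.
FS_sliding = μW / P_a = 0.48×112.3 / 35.57 = 1.515.

1.52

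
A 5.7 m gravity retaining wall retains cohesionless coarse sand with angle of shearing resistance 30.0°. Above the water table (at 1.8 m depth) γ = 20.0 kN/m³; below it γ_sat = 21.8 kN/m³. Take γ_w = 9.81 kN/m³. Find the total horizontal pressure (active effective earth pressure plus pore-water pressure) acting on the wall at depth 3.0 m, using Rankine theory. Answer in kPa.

28.6 kPa

K_a = (1 − sin φ)/(1 + sin φ) = 0.3333.
γ' = 21.8 − 9.81 = 11.99 kN/m³.
Effective vertical stress at 3.0 m: σ'_v = 20.0×1.8 + 11.99×1.20 = 50.39 kPa.
σ'_h = K_a σ'_v = 0.3333 × 50.39 = 16.80 kPa; u = γ_w × 1.20 = 11.77 kPa.
Total σ_h = 16.80 + 11.77 = 28.57 kPa.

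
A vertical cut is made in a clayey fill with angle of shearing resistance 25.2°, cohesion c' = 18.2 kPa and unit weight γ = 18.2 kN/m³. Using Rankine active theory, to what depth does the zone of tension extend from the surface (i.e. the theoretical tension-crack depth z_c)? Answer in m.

3.15 m

K_a = tan²(45° − 25.2°/2) = 0.4027; √K_a = 0.6346.
The active pressure is zero where K_a γ z = 2c√K_a, so z_c = 2c/(γ√K_a) = 2×18.2/(18.2×0.6346) = 3.151 m.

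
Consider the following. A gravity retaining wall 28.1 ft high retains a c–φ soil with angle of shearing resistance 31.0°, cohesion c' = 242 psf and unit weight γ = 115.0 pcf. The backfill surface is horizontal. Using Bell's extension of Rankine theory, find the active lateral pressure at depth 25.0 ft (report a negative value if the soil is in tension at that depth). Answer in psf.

646 psf

K_a = (1 − sin φ)/(1 + sin φ) = 0.3201.
σ_a = K_a γ z − 2c√K_a = 0.3201×115.0×25.0 − 2×242×0.5658 = 646.5 psf.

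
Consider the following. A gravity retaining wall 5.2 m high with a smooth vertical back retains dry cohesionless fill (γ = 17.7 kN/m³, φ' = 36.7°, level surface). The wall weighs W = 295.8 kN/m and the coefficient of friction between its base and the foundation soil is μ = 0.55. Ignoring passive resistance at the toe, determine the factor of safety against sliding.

2.70

K_a = tan²(45° − 36.7°/2) = 0.2519.
P_a = ½K_aγH² = 0.5×0.2519×17.7×5.2² = 60.27 kN/m, acting at H/3 = 1.733 m above the base.
FS_sliding = μW / P_a = 0.55×295.8 / 60.27 = 2.699.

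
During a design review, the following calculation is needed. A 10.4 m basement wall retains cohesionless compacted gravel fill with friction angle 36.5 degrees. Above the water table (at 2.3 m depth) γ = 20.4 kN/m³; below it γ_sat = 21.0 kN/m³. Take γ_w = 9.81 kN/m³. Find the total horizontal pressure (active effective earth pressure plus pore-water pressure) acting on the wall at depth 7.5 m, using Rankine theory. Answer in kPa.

77.7 kPa

K_a = (1 − sin φ)/(1 + sin φ) = 0.2541.
γ' = 21.0 − 9.81 = 11.19 kN/m³.
Effective vertical stress at 7.5 m: σ'_v = 20.4×2.3 + 11.19×5.20 = 105.1 kPa.
σ'_h = K_a σ'_v = 0.2541 × 105.1 = 26.70 kPa; u = γ_w × 5.20 = 51.01 kPa.
Total σ_h = 26.70 + 51.01 = 77.72 kPa.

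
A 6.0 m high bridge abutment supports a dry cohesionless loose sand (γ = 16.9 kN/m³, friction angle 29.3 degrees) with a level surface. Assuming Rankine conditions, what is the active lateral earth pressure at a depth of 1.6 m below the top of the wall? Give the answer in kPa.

K_a = (1 − sin φ)/(1 + sin φ) = 0.3428.
σ_h = K_a γ z = 0.3428 × 16.9 × 1.6 = 9.270 kPa.

9.27 kPa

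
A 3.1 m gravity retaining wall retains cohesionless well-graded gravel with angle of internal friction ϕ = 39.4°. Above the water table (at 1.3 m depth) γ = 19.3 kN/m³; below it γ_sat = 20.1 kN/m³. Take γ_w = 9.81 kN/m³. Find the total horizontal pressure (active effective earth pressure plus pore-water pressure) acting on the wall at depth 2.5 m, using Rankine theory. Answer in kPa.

K_a = (1 − sin φ)/(1 + sin φ) = 0.2234.
γ' = 20.1 − 9.81 = 10.29 kN/m³.
Effective vertical stress at 2.5 m: σ'_v = 19.3×1.3 + 10.29×1.20 = 37.44 kPa.
σ'_h = K_a σ'_v = 0.2234 × 37.44 = 8.365 kPa; u = γ_w × 1.20 = 11.77 kPa.
Total σ_h = 8.365 + 11.77 = 20.14 kPa.

20.1 kPa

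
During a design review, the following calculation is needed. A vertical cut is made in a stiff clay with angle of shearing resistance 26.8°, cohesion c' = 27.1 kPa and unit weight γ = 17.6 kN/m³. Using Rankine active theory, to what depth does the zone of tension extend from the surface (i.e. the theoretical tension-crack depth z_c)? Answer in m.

K_a = tan²(45° − 26.8°/2) = 0.3785; √K_a = 0.6152.
The active pressure is zero where K_a γ z = 2c√K_a, so z_c = 2c/(γ√K_a) = 2×27.1/(17.6×0.6152) = 5.006 m.

5.01 m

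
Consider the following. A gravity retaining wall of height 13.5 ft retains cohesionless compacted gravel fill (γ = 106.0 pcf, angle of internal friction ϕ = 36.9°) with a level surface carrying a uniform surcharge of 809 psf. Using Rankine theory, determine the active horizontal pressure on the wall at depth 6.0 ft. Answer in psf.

K_a = (1 − sin φ)/(1 + sin φ) = 0.2497.
σ_v = γz + q = 106.0 × 6.0 + 809 = 1445 psf.
σ_h = K_a σ_v = 0.2497 × 1445 = 360.8 psf.

361 psf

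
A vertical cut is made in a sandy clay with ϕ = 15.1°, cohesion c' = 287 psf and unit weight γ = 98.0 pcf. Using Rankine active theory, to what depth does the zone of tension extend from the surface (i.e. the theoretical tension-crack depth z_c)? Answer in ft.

K_a = tan²(45° − 15.1°/2) = 0.5867; √K_a = 0.7659.
The active pressure is zero where K_a γ z = 2c√K_a, so z_c = 2c/(γ√K_a) = 2×287/(98.0×0.7659) = 7.647 ft.

7.65 ft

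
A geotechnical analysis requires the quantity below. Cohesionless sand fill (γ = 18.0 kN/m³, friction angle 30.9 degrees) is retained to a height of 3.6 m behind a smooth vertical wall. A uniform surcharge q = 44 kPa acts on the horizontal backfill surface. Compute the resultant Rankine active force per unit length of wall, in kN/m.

88.4 kN/m

K_a = tan²(45° − φ/2) = 0.3214.
Soil triangle: ½ K_a γ H² = 0.5×0.3214×18.0×3.6² = 37.49 kN/m.
Surcharge rectangle: K_a q H = 0.3214×44×3.6 = 50.91 kN/m.
Total = 37.49 + 50.91 = 88.40 kN/m.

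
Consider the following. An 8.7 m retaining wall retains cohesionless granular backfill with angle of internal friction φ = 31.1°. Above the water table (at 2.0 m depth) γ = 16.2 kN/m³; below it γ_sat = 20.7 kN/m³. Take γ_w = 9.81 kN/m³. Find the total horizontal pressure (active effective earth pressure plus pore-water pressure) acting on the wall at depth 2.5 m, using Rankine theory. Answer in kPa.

K_a = (1 − sin φ)/(1 + sin φ) = 0.3188.
γ' = 20.7 − 9.81 = 10.89 kN/m³.
Effective vertical stress at 2.5 m: σ'_v = 16.2×2.0 + 10.89×0.500 = 37.84 kPa.
σ'_h = K_a σ'_v = 0.3188 × 37.84 = 12.06 kPa; u = γ_w × 0.500 = 4.905 kPa.
Total σ_h = 12.06 + 4.905 = 16.97 kPa.

17.0 kPa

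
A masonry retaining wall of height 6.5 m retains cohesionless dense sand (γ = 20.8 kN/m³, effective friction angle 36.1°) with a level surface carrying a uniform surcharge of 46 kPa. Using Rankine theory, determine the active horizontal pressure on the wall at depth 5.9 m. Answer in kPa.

K_a = (1 − sin φ)/(1 + sin φ) = 0.2585.
σ_v = γz + q = 20.8 × 5.9 + 46 = 168.7 kPa.
σ_h = K_a σ_v = 0.2585 × 168.7 = 43.61 kPa.

43.6 kPa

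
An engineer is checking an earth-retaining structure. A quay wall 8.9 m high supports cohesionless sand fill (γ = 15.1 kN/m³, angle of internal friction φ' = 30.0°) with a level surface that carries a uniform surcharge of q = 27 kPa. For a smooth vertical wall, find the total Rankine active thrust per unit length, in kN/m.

K_a = tan²(45° − φ/2) = 0.3333.
Soil triangle: ½ K_a γ H² = 0.5×0.3333×15.1×8.9² = 199.3 kN/m.
Surcharge rectangle: K_a q H = 0.3333×27×8.9 = 80.10 kN/m.
Total = 199.3 + 80.10 = 279.4 kN/m.

279 kN/m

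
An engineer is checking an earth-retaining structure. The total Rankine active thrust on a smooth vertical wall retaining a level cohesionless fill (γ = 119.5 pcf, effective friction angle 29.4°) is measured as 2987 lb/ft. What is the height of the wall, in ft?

K_a = 0.3415. P_a = ½ K_a γ H² ⇒ H = √(2P_a/(K_a γ)).
H = √(2×2987/(0.3415×119.5)) = 12.10 ft.

12.1 ft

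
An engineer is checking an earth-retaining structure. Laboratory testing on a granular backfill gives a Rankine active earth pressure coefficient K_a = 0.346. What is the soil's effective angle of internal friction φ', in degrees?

K_a = tan²(45° − φ/2) ⇒ 45° − φ/2 = arctan(√0.346) = 30.46°.
φ = 2(45° − 30.46°) = 29.07°.

29.1°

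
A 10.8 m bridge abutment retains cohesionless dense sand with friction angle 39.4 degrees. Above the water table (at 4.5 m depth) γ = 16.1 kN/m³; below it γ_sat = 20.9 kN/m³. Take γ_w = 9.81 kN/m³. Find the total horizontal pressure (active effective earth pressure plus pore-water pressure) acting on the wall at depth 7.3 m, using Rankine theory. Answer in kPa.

K_a = (1 − sin φ)/(1 + sin φ) = 0.2234.
γ' = 20.9 − 9.81 = 11.09 kN/m³.
Effective vertical stress at 7.3 m: σ'_v = 16.1×4.5 + 11.09×2.80 = 103.5 kPa.
σ'_h = K_a σ'_v = 0.2234 × 103.5 = 23.13 kPa; u = γ_w × 2.80 = 27.47 kPa.
Total σ_h = 23.13 + 27.47 = 50.59 kPa.

50.6 kPa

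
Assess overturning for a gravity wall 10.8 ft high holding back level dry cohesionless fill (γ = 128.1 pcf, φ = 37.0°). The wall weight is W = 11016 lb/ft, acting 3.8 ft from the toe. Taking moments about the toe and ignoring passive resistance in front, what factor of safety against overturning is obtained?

6.26

K_a = tan²(45° − 37.0°/2) = 0.2486.
P_a = ½K_aγH² = 0.5×0.2486×128.1×10.8² = 1857 lb/ft, acting at H/3 = 3.600 ft above the base.
Overturning moment M_o = P_a × H/3 = 1857 × 3.600 = 6686.
Resisting moment M_r = W × 3.8 = 11016 × 3.8 = 41860.
FS_overturning = M_r/M_o = 41860/6686 = 6.261.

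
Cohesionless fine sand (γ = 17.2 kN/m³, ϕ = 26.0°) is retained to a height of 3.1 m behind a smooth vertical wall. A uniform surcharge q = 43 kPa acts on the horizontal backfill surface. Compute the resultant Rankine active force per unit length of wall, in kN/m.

84.3 kN/m

K_a = tan²(45° − φ/2) = 0.3905.
Soil triangle: ½ K_a γ H² = 0.5×0.3905×17.2×3.1² = 32.27 kN/m.
Surcharge rectangle: K_a q H = 0.3905×43×3.1 = 52.05 kN/m.
Total = 32.27 + 52.05 = 84.32 kN/m.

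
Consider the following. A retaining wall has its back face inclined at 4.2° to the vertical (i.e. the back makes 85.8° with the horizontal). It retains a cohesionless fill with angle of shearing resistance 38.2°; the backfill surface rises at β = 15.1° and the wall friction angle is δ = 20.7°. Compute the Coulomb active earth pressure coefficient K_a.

0.292

K_a = sin²(α+φ) / [sin²α · sin(α−δ) · (1 + √{sin(φ+δ)sin(φ−β) / (sin(α−δ)sin(α+β))})²].
With α = 85.8°, φ = 38.2°, δ = 20.7°, β = 15.1°: K_a = 0.2924.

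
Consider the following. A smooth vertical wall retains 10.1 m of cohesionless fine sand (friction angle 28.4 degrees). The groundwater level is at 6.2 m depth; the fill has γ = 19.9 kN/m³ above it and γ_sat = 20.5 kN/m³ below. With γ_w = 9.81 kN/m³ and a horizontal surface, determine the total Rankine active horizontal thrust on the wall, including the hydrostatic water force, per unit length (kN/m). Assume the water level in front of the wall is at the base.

410 kN/m

K_a = tan²(45° − φ/2) = 0.3554.
γ' = 20.5 − 9.81 = 10.69 kN/m³. Depth below WT = 3.9 m.
σ'_h at WT = K_a γ d_w = 43.84 kPa; at base = 43.84 + K_a γ' × 3.9 = 58.66 kPa.
P₁ (0–6.2 m) = ½×43.84×6.2 = 135.9. P₂ (6.2–10.1 m) = ½(43.84+58.66)×3.9 = 199.9.
P_w = ½ γ_w h₂² = 0.5×9.81×3.9² = 74.61. Total = 135.9+199.9+74.61 = 410.4 kN/m.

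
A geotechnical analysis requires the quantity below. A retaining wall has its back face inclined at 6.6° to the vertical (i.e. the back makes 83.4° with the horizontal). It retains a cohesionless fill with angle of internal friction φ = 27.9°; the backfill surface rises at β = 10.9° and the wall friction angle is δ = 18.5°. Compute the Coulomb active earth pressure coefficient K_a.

K_a = sin²(α+φ) / [sin²α · sin(α−δ) · (1 + √{sin(φ+δ)sin(φ−β) / (sin(α−δ)sin(α+β))})²].
With α = 83.4°, φ = 27.9°, δ = 18.5°, β = 10.9°: K_a = 0.4410.

0.441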